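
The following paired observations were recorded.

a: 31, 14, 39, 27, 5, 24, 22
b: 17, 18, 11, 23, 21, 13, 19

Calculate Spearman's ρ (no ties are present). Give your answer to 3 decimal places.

Rank a: 6, 2, 7, 5, 1, 4, 3
Rank b: 3, 4, 1, 7, 6, 2, 5
d = rank(a) − rank(b): 3, -2, 6, -2, -5, 2, -2; Σd² = 86
ρ = 1 − 6Σd² / [n(n²−1)] = 1 − 6×86 / (7×48) = 1 − 516/336 ≈ -0.536

-0.536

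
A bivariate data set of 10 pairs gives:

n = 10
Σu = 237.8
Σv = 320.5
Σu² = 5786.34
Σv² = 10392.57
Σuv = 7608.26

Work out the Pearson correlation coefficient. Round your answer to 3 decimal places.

r = (nΣuv − ΣuΣv) / √[(nΣu² − (Σu)²)(nΣv² − (Σv)²)]
Numerator: 10×7608.26 − 237.8×320.5 = -132.3
Denominator: √[(57863.4 − 56548.84)(103925.7 − 102720.25)] = √[1314.56 × 1205.45] = 1258.8234
r = -132.3 / 1258.8234 ≈ -0.105

-0.105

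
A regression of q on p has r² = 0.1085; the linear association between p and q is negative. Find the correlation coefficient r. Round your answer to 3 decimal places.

|r| = √0.1085 = 0.329
The association is negative, so r = −0.329.

-0.329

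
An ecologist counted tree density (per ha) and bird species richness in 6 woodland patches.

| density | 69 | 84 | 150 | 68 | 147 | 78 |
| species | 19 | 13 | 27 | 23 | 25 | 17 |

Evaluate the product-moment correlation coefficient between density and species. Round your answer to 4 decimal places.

n = 6, Σx = 596, Σy = 124, Σx² = 66634, Σy² = 2702, Σxy = 13018
nΣxy − ΣxΣy = 78108 − 73904 = 4204
nΣx² − (Σx)² = 399804 − 355216 = 44588; nΣy² − (Σy)² = 16212 − 15376 = 836
r = 4204 / √(44588 × 836) = 4204 / 6105.3721 ≈ 0.6886

0.6886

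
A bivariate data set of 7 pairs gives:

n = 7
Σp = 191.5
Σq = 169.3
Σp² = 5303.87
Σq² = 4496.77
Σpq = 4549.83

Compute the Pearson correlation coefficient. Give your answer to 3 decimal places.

-0.506

r = (nΣpq − ΣpΣq) / √[(nΣp² − (Σp)²)(nΣq² − (Σq)²)]
Numerator: 7×4549.83 − 191.5×169.3 = -572.14
Denominator: √[(37127.09 − 36672.25)(31477.39 − 28662.49)] = √[454.84 × 2814.9] = 1131.5163
r = -572.14 / 1131.5163 ≈ -0.506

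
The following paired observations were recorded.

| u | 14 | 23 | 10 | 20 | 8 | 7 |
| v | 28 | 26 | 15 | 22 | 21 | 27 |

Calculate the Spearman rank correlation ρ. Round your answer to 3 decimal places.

Rank u: 4, 6, 3, 5, 2, 1
Rank v: 6, 4, 1, 3, 2, 5
d = rank(u) − rank(v): -2, 2, 2, 2, 0, -4; Σd² = 32
ρ = 1 − 6Σd² / [n(n²−1)] = 1 − 6×32 / (6×35) = 1 − 192/210 ≈ 0.086

0.086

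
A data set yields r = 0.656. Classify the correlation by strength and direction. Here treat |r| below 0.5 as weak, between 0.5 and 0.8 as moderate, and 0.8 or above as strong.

moderate positive

r = 0.656 > 0 so the relationship is positive.
|r| = 0.656, which falls in the moderate range.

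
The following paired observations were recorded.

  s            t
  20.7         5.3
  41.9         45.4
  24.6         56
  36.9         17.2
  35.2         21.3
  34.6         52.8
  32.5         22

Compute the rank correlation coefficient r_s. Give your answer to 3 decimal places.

0.036

Rank s: 1, 7, 2, 6, 5, 4, 3
Rank t: 1, 5, 7, 2, 3, 6, 4
d = rank(s) − rank(t): 0, 2, -5, 4, 2, -2, -1; Σd² = 54
ρ = 1 − 6Σd² / [n(n²−1)] = 1 − 6×54 / (7×48) = 1 − 324/336 ≈ 0.036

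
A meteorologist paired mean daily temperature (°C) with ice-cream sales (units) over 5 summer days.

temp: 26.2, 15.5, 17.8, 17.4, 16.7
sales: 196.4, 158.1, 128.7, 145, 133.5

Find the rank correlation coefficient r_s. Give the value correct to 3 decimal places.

0.100

Rank temp: 5, 1, 4, 3, 2
Rank sales: 5, 4, 1, 3, 2
d = rank(temp) − rank(sales): 0, -3, 3, 0, 0; Σd² = 18
ρ = 1 − 6Σd² / [n(n²−1)] = 1 − 6×18 / (5×24) = 1 − 108/120 ≈ 0.100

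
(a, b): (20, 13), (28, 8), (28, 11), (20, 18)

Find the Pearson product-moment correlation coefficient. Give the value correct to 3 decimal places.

n = 4, Σa = 96, Σb = 50, Σa² = 2368, Σb² = 678, Σab = 1152
nΣab − ΣaΣb = 4608 − 4800 = -192
nΣa² − (Σa)² = 9472 − 9216 = 256; nΣb² − (Σb)² = 2712 − 2500 = 212
r = -192 / √(256 × 212) = -192 / 232.9635 ≈ -0.824

-0.824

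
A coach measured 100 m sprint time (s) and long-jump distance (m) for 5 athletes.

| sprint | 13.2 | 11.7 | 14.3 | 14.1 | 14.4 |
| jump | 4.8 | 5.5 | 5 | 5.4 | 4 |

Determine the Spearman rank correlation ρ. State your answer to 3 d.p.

Rank sprint: 2, 1, 4, 3, 5
Rank jump: 2, 5, 3, 4, 1
d = rank(sprint) − rank(jump): 0, -4, 1, -1, 4; Σd² = 34
ρ = 1 − 6Σd² / [n(n²−1)] = 1 − 6×34 / (5×24) = 1 − 204/120 ≈ -0.700

-0.700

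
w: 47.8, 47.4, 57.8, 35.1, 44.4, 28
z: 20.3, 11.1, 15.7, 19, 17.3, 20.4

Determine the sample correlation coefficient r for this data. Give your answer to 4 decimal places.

-0.5205

n = 6, Σw = 260.5, Σz = 103.8, Σw² = 11859.81, Σz² = 1858.24, Σwz = 4410.16
nΣwz − ΣwΣz = 26460.96 − 27039.9 = -578.94
nΣw² − (Σw)² = 71158.86 − 67860.25 = 3298.61; nΣz² − (Σz)² = 11149.44 − 10774.44 = 375
r = -578.94 / √(3298.61 × 375) = -578.94 / 1112.1955 ≈ -0.5205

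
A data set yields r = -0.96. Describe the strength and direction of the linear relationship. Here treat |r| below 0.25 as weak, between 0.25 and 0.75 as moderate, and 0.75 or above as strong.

r = -0.96 < 0 so the relationship is negative.
|r| = 0.96, which falls in the strong range.

strong negative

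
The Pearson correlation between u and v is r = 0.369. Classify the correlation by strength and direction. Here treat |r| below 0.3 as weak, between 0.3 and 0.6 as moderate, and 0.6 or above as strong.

r = 0.369 > 0 so the relationship is positive.
|r| = 0.369, which falls in the moderate range.

moderate positive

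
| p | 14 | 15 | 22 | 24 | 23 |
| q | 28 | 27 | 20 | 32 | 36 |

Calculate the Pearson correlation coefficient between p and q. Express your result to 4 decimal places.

0.2672

n = 5, Σp = 98, Σq = 143, Σp² = 2010, Σq² = 4233, Σpq = 2833
nΣpq − ΣpΣq = 14165 − 14014 = 151
nΣp² − (Σp)² = 10050 − 9604 = 446; nΣq² − (Σq)² = 21165 − 20449 = 716
r = 151 / √(446 × 716) = 151 / 565.0982 ≈ 0.2672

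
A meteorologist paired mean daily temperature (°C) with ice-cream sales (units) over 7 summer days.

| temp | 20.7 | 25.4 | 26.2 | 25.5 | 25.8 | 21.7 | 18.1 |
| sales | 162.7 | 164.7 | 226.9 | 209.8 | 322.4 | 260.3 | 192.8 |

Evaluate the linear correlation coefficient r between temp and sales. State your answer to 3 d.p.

n = 7, Σx = 163.4, Σy = 1539.6, Σx² = 3874.48, Σy² = 357966.72, Σxy = 36302.06
nΣxy − ΣxΣy = 254114.42 − 251570.64 = 2543.78
nΣx² − (Σx)² = 27121.36 − 26699.56 = 421.8; nΣy² − (Σy)² = 2505767.04 − 2370368.16 = 135398.88
r = 2543.78 / √(421.8 × 135398.88) = 2543.78 / 7557.1984 ≈ 0.337

0.337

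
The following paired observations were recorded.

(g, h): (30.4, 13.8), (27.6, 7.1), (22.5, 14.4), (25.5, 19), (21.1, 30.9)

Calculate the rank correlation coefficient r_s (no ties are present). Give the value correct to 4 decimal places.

Rank g: 5, 4, 2, 3, 1
Rank h: 2, 1, 3, 4, 5
d = rank(g) − rank(h): 3, 3, -1, -1, -4; Σd² = 36
ρ = 1 − 6Σd² / [n(n²−1)] = 1 − 6×36 / (5×24) = 1 − 216/120 ≈ -0.8000

-0.8000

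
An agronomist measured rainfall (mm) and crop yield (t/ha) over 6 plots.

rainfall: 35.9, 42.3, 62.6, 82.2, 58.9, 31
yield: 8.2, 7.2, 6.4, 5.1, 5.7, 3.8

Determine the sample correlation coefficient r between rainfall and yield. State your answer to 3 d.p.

n = 6, Σx = 312.9, Σy = 36.4, Σx² = 18183.91, Σy² = 232.98, Σxy = 1872.33
nΣxy − ΣxΣy = 11233.98 − 11389.56 = -155.58
nΣx² − (Σx)² = 109103.46 − 97906.41 = 11197.05; nΣy² − (Σy)² = 1397.88 − 1324.96 = 72.92
r = -155.58 / √(11197.05 × 72.92) = -155.58 / 903.5977 ≈ -0.172

-0.172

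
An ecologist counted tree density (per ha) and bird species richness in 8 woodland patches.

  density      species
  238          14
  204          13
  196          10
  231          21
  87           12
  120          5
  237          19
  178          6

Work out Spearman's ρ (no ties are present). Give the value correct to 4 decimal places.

Rank density: 8, 5, 4, 6, 1, 2, 7, 3
Rank species: 6, 5, 3, 8, 4, 1, 7, 2
d = rank(density) − rank(species): 2, 0, 1, -2, -3, 1, 0, 1; Σd² = 20
ρ = 1 − 6Σd² / [n(n²−1)] = 1 − 6×20 / (8×63) = 1 − 120/504 ≈ 0.7619

0.7619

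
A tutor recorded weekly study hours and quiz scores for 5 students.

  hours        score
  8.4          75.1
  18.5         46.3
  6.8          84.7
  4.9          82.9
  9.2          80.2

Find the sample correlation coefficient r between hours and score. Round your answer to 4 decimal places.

-0.9679

n = 5, Σx = 47.8, Σy = 369.2, Σx² = 567.7, Σy² = 28262.24, Σxy = 3207.4
nΣxy − ΣxΣy = 16037 − 17647.76 = -1610.76
nΣx² − (Σx)² = 2838.5 − 2284.84 = 553.66; nΣy² − (Σy)² = 141311.2 − 136308.64 = 5002.56
r = -1610.76 / √(553.66 × 5002.56) = -1610.76 / 1664.2468 ≈ -0.9679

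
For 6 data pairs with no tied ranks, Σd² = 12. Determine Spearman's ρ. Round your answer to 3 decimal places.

0.657

ρ = 1 − 6Σd² / [n(n²−1)] = 1 − 6×12 / (6×35)
  = 1 − 72/210 = 1 − 0.3429 ≈ 0.657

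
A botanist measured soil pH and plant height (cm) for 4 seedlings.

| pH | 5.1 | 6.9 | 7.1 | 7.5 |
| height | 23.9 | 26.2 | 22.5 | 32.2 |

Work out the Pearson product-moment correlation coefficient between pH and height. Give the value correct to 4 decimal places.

0.5127

n = 4, Σx = 26.6, Σy = 104.8, Σx² = 180.28, Σy² = 2800.74, Σxy = 703.92
nΣxy − ΣxΣy = 2815.68 − 2787.68 = 28
nΣx² − (Σx)² = 721.12 − 707.56 = 13.56; nΣy² − (Σy)² = 11202.96 − 10983.04 = 219.92
r = 28 / √(13.56 × 219.92) = 28 / 54.6087 ≈ 0.5127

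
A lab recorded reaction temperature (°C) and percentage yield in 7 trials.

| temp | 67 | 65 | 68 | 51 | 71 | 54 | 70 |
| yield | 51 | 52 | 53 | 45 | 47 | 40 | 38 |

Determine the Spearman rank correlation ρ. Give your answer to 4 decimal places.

0.0714

Rank temp: 4, 3, 5, 1, 7, 2, 6
Rank yield: 5, 6, 7, 3, 4, 2, 1
d = rank(temp) − rank(yield): -1, -3, -2, -2, 3, 0, 5; Σd² = 52
ρ = 1 − 6Σd² / [n(n²−1)] = 1 − 6×52 / (7×48) = 1 − 312/336 ≈ 0.0714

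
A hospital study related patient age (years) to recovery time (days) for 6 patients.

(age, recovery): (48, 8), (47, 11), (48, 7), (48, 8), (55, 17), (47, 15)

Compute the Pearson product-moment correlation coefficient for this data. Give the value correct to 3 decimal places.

n = 6, Σx = 293, Σy = 66, Σx² = 14355, Σy² = 812, Σxy = 3261
nΣxy − ΣxΣy = 19566 − 19338 = 228
nΣx² − (Σx)² = 86130 − 85849 = 281; nΣy² − (Σy)² = 4872 − 4356 = 516
r = 228 / √(281 × 516) = 228 / 380.7834 ≈ 0.599

0.599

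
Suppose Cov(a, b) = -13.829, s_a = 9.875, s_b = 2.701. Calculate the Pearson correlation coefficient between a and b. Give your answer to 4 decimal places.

r = Cov(a,b) / (s_a · s_b) = -13.829 / (9.875 × 2.701)
  = -13.829 / 26.6724 ≈ -0.5185

-0.5185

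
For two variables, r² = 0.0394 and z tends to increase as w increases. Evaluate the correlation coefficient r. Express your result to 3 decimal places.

0.198

|r| = √0.0394 = 0.198
The association is positive, so r = 0.198.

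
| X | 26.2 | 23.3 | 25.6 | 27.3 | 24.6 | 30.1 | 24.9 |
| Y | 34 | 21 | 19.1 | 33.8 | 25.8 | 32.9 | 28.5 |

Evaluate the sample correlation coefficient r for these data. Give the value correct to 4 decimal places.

0.6618

n = 7, ΣX = 182, ΣY = 195.1, ΣX² = 4761.16, ΣY² = 5664.55, ΣXY = 5126.42
nΣXY − ΣXΣY = 35884.94 − 35508.2 = 376.74
nΣX² − (ΣX)² = 33328.12 − 33124 = 204.12; nΣY² − (ΣY)² = 39651.85 − 38064.01 = 1587.84
r = 376.74 / √(204.12 × 1587.84) = 376.74 / 569.3065 ≈ 0.6618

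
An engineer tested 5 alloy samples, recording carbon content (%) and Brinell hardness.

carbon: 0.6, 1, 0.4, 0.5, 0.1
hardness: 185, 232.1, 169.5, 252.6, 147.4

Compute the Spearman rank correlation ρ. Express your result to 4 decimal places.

Rank carbon: 4, 5, 2, 3, 1
Rank hardness: 3, 4, 2, 5, 1
d = rank(carbon) − rank(hardness): 1, 1, 0, -2, 0; Σd² = 6
ρ = 1 − 6Σd² / [n(n²−1)] = 1 − 6×6 / (5×24) = 1 − 36/120 ≈ 0.7000

0.7000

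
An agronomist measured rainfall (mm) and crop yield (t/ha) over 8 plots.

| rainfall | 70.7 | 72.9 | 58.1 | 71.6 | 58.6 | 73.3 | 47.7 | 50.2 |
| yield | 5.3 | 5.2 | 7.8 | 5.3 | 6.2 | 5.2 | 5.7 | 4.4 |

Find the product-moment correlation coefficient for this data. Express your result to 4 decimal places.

n = 8, Σx = 503.1, Σy = 45.1, Σx² = 32417.25, Σy² = 261.39, Σxy = 2823.7
nΣxy − ΣxΣy = 22589.6 − 22689.81 = -100.21
nΣx² − (Σx)² = 259338 − 253109.61 = 6228.39; nΣy² − (Σy)² = 2091.12 − 2034.01 = 57.11
r = -100.21 / √(6228.39 × 57.11) = -100.21 / 596.4087 ≈ -0.1680

-0.1680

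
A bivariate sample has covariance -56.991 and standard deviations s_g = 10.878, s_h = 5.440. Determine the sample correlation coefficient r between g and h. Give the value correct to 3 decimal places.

r = Cov(g,h) / (s_g · s_h) = -56.991 / (10.878 × 5.440)
  = -56.991 / 59.1763 ≈ -0.963

-0.963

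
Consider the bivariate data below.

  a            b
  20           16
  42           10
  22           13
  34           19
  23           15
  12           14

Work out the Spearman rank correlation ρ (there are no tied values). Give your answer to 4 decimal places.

-0.1429

Rank a: 2, 6, 3, 5, 4, 1
Rank b: 5, 1, 2, 6, 4, 3
d = rank(a) − rank(b): -3, 5, 1, -1, 0, -2; Σd² = 40
ρ = 1 − 6Σd² / [n(n²−1)] = 1 − 6×40 / (6×35) = 1 − 240/210 ≈ -0.1429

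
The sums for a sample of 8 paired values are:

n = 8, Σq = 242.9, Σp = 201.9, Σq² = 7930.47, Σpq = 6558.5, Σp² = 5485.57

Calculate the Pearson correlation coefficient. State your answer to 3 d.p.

r = (nΣpq − ΣpΣq) / √[(nΣp² − (Σp)²)(nΣq² − (Σq)²)]
Numerator: 8×6558.5 − 201.9×242.9 = 3426.49
Denominator: √[(43884.56 − 40763.61)(63443.76 − 59000.41)] = √[3120.95 × 4443.35] = 3723.9056
r = 3426.49 / 3723.9056 ≈ 0.920

0.920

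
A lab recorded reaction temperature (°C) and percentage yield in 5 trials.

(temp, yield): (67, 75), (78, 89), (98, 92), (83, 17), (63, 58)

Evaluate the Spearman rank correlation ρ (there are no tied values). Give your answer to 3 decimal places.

Rank temp: 2, 3, 5, 4, 1
Rank yield: 3, 4, 5, 1, 2
d = rank(temp) − rank(yield): -1, -1, 0, 3, -1; Σd² = 12
ρ = 1 − 6Σd² / [n(n²−1)] = 1 − 6×12 / (5×24) = 1 − 72/120 ≈ 0.400

0.400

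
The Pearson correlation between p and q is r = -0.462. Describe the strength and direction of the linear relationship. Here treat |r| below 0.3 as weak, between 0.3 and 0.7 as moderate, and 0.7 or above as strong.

r = -0.462 < 0 so the relationship is negative.
|r| = 0.462, which falls in the moderate range.

moderate negative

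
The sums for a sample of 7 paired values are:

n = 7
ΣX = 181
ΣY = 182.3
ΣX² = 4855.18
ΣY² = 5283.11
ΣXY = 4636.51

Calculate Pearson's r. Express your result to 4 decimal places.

r = (nΣXY − ΣXΣY) / √[(nΣX² − (ΣX)²)(nΣY² − (ΣY)²)]
Numerator: 7×4636.51 − 181×182.3 = -540.73
Denominator: √[(33986.26 − 32761)(36981.77 − 33233.29)] = √[1225.26 × 3748.48] = 2143.0965
r = -540.73 / 2143.0965 ≈ -0.2523

-0.2523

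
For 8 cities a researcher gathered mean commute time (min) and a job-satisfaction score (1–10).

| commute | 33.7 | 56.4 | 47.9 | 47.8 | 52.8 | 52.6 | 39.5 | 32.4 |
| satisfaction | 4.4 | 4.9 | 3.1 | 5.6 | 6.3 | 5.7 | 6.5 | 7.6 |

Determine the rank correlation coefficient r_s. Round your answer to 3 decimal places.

Rank commute: 2, 8, 5, 4, 7, 6, 3, 1
Rank satisfaction: 2, 3, 1, 4, 6, 5, 7, 8
d = rank(commute) − rank(satisfaction): 0, 5, 4, 0, 1, 1, -4, -7; Σd² = 108
ρ = 1 − 6Σd² / [n(n²−1)] = 1 − 6×108 / (8×63) = 1 − 648/504 ≈ -0.286

-0.286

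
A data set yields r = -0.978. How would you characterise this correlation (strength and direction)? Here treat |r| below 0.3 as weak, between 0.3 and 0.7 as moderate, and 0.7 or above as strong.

strong negative

r = -0.978 < 0 so the relationship is negative.
|r| = 0.978, which falls in the strong range.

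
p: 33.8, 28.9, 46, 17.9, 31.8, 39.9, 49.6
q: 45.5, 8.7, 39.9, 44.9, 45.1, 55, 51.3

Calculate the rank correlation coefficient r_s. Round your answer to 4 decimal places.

Rank p: 4, 2, 6, 1, 3, 5, 7
Rank q: 5, 1, 2, 3, 4, 7, 6
d = rank(p) − rank(q): -1, 1, 4, -2, -1, -2, 1; Σd² = 28
ρ = 1 − 6Σd² / [n(n²−1)] = 1 − 6×28 / (7×48) = 1 − 168/336 ≈ 0.5000

0.5000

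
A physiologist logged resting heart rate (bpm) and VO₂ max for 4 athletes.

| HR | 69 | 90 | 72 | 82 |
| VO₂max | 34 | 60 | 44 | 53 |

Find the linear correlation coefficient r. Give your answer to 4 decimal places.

n = 4, Σx = 313, Σy = 191, Σx² = 24769, Σy² = 9501, Σxy = 15260
nΣxy − ΣxΣy = 61040 − 59783 = 1257
nΣx² − (Σx)² = 99076 − 97969 = 1107; nΣy² − (Σy)² = 38004 − 36481 = 1523
r = 1257 / √(1107 × 1523) = 1257 / 1298.4456 ≈ 0.9681

0.9681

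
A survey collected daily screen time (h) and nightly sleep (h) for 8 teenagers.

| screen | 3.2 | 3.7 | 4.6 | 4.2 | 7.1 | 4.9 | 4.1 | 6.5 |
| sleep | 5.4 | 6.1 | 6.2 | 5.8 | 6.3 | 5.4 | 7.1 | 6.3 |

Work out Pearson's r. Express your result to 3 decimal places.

n = 8, Σx = 38.3, Σy = 48.6, Σx² = 196.21, Σy² = 297.4, Σxy = 233.98
nΣxy − ΣxΣy = 1871.84 − 1861.38 = 10.46
nΣx² − (Σx)² = 1569.68 − 1466.89 = 102.79; nΣy² − (Σy)² = 2379.2 − 2361.96 = 17.24
r = 10.46 / √(102.79 × 17.24) = 10.46 / 42.0963 ≈ 0.248

0.248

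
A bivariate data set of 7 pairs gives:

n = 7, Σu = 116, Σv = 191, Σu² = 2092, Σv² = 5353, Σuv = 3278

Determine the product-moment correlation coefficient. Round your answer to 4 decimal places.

r = (nΣuv − ΣuΣv) / √[(nΣu² − (Σu)²)(nΣv² − (Σv)²)]
Numerator: 7×3278 − 116×191 = 790
Denominator: √[(14644 − 13456)(37471 − 36481)] = √[1188 × 990] = 1084.4907
r = 790 / 1084.4907 ≈ 0.7285

0.7285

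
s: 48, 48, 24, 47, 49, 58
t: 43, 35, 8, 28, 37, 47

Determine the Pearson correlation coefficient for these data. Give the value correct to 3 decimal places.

n = 6, Σs = 274, Σt = 198, Σs² = 13158, Σt² = 7500, Σst = 9791
nΣst − ΣsΣt = 58746 − 54252 = 4494
nΣs² − (Σs)² = 78948 − 75076 = 3872; nΣt² − (Σt)² = 45000 − 39204 = 5796
r = 4494 / √(3872 × 5796) = 4494 / 4737.3106 ≈ 0.949

0.949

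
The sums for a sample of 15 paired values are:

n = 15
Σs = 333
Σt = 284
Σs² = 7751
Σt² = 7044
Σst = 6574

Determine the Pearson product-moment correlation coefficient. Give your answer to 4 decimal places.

0.3483

r = (nΣst − ΣsΣt) / √[(nΣs² − (Σs)²)(nΣt² − (Σt)²)]
Numerator: 15×6574 − 333×284 = 4038
Denominator: √[(116265 − 110889)(105660 − 80656)] = √[5376 × 25004] = 11594.0288
r = 4038 / 11594.0288 ≈ 0.3483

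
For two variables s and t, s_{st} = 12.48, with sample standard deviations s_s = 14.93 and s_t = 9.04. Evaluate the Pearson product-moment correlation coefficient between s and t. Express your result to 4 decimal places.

0.0925

r = Cov(s,t) / (s_s · s_t) = 12.48 / (14.93 × 9.04)
  = 12.48 / 134.9672 ≈ 0.0925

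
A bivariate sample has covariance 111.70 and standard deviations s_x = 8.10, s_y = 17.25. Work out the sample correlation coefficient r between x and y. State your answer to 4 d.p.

r = Cov(x,y) / (s_x · s_y) = 111.70 / (8.10 × 17.25)
  = 111.70 / 139.7250 ≈ 0.7994

0.7994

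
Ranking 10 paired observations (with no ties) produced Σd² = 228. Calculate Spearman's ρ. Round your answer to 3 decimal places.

-0.382

ρ = 1 − 6Σd² / [n(n²−1)] = 1 − 6×228 / (10×99)
  = 1 − 1368/990 = 1 − 1.3818 ≈ -0.382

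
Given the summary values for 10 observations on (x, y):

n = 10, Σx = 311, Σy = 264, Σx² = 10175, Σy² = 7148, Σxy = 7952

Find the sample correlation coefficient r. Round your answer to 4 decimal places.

-0.8627

r = (nΣxy − ΣxΣy) / √[(nΣx² − (Σx)²)(nΣy² − (Σy)²)]
Numerator: 10×7952 − 311×264 = -2584
Denominator: √[(101750 − 96721)(71480 − 69696)] = √[5029 × 1784] = 2995.2856
r = -2584 / 2995.2856 ≈ -0.8627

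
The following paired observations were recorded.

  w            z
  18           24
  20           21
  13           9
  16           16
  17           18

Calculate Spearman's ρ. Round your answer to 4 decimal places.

Rank w: 4, 5, 1, 2, 3
Rank z: 5, 4, 1, 2, 3
d = rank(w) − rank(z): -1, 1, 0, 0, 0; Σd² = 2
ρ = 1 − 6Σd² / [n(n²−1)] = 1 − 6×2 / (5×24) = 1 − 12/120 ≈ 0.9000

0.9000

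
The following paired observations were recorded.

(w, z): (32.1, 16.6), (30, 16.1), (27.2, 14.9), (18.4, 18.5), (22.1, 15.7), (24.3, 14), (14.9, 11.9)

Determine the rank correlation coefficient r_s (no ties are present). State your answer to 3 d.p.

Rank w: 7, 6, 5, 2, 3, 4, 1
Rank z: 6, 5, 3, 7, 4, 2, 1
d = rank(w) − rank(z): 1, 1, 2, -5, -1, 2, 0; Σd² = 36
ρ = 1 − 6Σd² / [n(n²−1)] = 1 − 6×36 / (7×48) = 1 − 216/336 ≈ 0.357

0.357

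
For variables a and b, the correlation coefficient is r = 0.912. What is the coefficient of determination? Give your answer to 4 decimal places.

0.8317

r² = (0.912)² = 0.8317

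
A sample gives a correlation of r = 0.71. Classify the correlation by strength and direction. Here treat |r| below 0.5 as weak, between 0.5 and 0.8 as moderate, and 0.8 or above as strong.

moderate positive

r = 0.71 > 0 so the relationship is positive.
|r| = 0.71, which falls in the moderate range.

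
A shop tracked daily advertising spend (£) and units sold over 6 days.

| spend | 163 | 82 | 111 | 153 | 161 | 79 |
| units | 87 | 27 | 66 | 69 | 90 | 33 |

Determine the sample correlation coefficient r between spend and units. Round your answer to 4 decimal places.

0.9466

n = 6, Σx = 749, Σy = 372, Σx² = 101185, Σy² = 26604, Σxy = 51375
nΣxy − ΣxΣy = 308250 − 278628 = 29622
nΣx² − (Σx)² = 607110 − 561001 = 46109; nΣy² − (Σy)² = 159624 − 138384 = 21240
r = 29622 / √(46109 × 21240) = 29622 / 31294.6507 ≈ 0.9466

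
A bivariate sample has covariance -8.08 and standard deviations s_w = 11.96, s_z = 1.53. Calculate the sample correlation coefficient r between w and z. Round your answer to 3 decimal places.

r = Cov(w,z) / (s_w · s_z) = -8.08 / (11.96 × 1.53)
  = -8.08 / 18.2988 ≈ -0.442

-0.442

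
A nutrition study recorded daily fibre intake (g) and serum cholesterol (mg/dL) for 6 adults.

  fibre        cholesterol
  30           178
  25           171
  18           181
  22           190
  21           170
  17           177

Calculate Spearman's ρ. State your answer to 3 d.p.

0.029

Rank fibre: 6, 5, 2, 4, 3, 1
Rank cholesterol: 4, 2, 5, 6, 1, 3
d = rank(fibre) − rank(cholesterol): 2, 3, -3, -2, 2, -2; Σd² = 34
ρ = 1 − 6Σd² / [n(n²−1)] = 1 − 6×34 / (6×35) = 1 − 204/210 ≈ 0.029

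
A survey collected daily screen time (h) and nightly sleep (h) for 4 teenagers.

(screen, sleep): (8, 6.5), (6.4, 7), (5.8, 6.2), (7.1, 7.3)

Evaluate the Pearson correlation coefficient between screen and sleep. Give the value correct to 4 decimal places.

0.2249

n = 4, Σx = 27.3, Σy = 27, Σx² = 189.01, Σy² = 182.98, Σxy = 184.59
nΣxy − ΣxΣy = 738.36 − 737.1 = 1.26
nΣx² − (Σx)² = 756.04 − 745.29 = 10.75; nΣy² − (Σy)² = 731.92 − 729 = 2.92
r = 1.26 / √(10.75 × 2.92) = 1.26 / 5.6027 ≈ 0.2249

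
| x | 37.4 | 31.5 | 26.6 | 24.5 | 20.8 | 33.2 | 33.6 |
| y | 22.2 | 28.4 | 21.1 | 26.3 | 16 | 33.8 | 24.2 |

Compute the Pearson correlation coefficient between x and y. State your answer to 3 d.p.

n = 7, Σx = 207.6, Σy = 172, Σx² = 6362.66, Σy² = 4420.38, Σxy = 5198.57
nΣxy − ΣxΣy = 36389.99 − 35707.2 = 682.79
nΣx² − (Σx)² = 44538.62 − 43097.76 = 1440.86; nΣy² − (Σy)² = 30942.66 − 29584 = 1358.66
r = 682.79 / √(1440.86 × 1358.66) = 682.79 / 1399.1565 ≈ 0.488

0.488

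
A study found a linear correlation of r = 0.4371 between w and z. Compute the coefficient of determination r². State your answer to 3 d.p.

r² = (0.4371)² = 0.191

0.191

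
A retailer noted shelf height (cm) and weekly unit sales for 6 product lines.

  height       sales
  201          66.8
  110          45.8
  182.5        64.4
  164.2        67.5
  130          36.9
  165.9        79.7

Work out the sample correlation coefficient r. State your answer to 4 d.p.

0.7287

n = 6, Σx = 953.6, Σy = 361.1, Σx² = 157191.7, Σy² = 22977.19, Σxy = 59320.53
nΣxy − ΣxΣy = 355923.18 − 344344.96 = 11578.22
nΣx² − (Σx)² = 943150.2 − 909352.96 = 33797.24; nΣy² − (Σy)² = 137863.14 − 130393.21 = 7469.93
r = 11578.22 / √(33797.24 × 7469.93) = 11578.22 / 15889.0848 ≈ 0.7287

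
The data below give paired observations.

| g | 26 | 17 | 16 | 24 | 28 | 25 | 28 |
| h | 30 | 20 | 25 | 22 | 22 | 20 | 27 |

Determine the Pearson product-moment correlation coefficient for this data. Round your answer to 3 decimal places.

n = 7, Σg = 164, Σh = 166, Σg² = 3990, Σh² = 4022, Σgh = 3920
nΣgh − ΣgΣh = 27440 − 27224 = 216
nΣg² − (Σg)² = 27930 − 26896 = 1034; nΣh² − (Σh)² = 28154 − 27556 = 598
r = 216 / √(1034 × 598) = 216 / 786.3409 ≈ 0.275

0.275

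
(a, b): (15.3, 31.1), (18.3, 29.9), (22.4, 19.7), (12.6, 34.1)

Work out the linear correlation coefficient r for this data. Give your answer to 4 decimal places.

-0.9494

n = 4, Σa = 68.6, Σb = 114.8, Σa² = 1229.5, Σb² = 3412.12, Σab = 1893.94
nΣab − ΣaΣb = 7575.76 − 7875.28 = -299.52
nΣa² − (Σa)² = 4918 − 4705.96 = 212.04; nΣb² − (Σb)² = 13648.48 − 13179.04 = 469.44
r = -299.52 / √(212.04 × 469.44) = -299.52 / 315.4997 ≈ -0.9494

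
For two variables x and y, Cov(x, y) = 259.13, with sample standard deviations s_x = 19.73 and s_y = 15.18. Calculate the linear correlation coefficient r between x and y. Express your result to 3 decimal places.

0.865

r = Cov(x,y) / (s_x · s_y) = 259.13 / (19.73 × 15.18)
  = 259.13 / 299.5014 ≈ 0.865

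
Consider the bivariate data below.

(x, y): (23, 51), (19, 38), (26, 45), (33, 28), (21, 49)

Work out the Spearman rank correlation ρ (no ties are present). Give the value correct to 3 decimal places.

-0.300

Rank x: 3, 1, 4, 5, 2
Rank y: 5, 2, 3, 1, 4
d = rank(x) − rank(y): -2, -1, 1, 4, -2; Σd² = 26
ρ = 1 − 6Σd² / [n(n²−1)] = 1 − 6×26 / (5×24) = 1 − 156/120 ≈ -0.300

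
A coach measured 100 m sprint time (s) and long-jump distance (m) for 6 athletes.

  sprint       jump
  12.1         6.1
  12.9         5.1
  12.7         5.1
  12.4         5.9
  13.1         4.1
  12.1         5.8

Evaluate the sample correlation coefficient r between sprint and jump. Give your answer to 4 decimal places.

-0.9242

n = 6, Σx = 75.3, Σy = 32.1, Σx² = 945.89, Σy² = 174.49, Σxy = 401.42
nΣxy − ΣxΣy = 2408.52 − 2417.13 = -8.61
nΣx² − (Σx)² = 5675.34 − 5670.09 = 5.25; nΣy² − (Σy)² = 1046.94 − 1030.41 = 16.53
r = -8.61 / √(5.25 × 16.53) = -8.61 / 9.3157 ≈ -0.9242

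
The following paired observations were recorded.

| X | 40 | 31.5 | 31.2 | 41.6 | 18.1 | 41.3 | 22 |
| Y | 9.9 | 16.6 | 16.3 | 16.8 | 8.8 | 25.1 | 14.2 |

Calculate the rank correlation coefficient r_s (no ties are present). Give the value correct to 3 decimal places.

0.750

Rank X: 5, 4, 3, 7, 1, 6, 2
Rank Y: 2, 5, 4, 6, 1, 7, 3
d = rank(X) − rank(Y): 3, -1, -1, 1, 0, -1, -1; Σd² = 14
ρ = 1 − 6Σd² / [n(n²−1)] = 1 − 6×14 / (7×48) = 1 − 84/336 ≈ 0.750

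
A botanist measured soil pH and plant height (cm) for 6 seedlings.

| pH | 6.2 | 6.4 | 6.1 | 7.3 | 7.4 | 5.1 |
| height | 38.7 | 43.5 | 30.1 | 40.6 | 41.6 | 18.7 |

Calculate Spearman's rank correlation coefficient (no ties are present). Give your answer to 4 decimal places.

0.8286

Rank pH: 3, 4, 2, 5, 6, 1
Rank height: 3, 6, 2, 4, 5, 1
d = rank(pH) − rank(height): 0, -2, 0, 1, 1, 0; Σd² = 6
ρ = 1 − 6Σd² / [n(n²−1)] = 1 − 6×6 / (6×35) = 1 − 36/210 ≈ 0.8286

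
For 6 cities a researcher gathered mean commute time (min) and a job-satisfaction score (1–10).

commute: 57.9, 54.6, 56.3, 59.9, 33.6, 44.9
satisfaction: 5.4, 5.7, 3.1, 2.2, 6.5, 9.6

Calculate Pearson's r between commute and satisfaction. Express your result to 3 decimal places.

n = 6, Σx = 307.2, Σy = 32.5, Σx² = 16236.24, Σy² = 210.51, Σxy = 1579.63
nΣxy − ΣxΣy = 9477.78 − 9984 = -506.22
nΣx² − (Σx)² = 97417.44 − 94371.84 = 3045.6; nΣy² − (Σy)² = 1263.06 − 1056.25 = 206.81
r = -506.22 / √(3045.6 × 206.81) = -506.22 / 793.6375 ≈ -0.638

-0.638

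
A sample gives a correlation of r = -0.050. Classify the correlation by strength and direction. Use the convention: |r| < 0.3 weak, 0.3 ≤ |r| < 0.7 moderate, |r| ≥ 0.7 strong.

r = -0.050 < 0 so the relationship is negative.
|r| = 0.050, which falls in the weak range.

weak negative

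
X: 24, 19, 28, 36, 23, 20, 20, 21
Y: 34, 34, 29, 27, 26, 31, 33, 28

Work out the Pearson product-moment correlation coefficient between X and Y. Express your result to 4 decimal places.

n = 8, ΣX = 191, ΣY = 242, ΣX² = 4787, ΣY² = 7392, ΣXY = 5712
nΣXY − ΣXΣY = 45696 − 46222 = -526
nΣX² − (ΣX)² = 38296 − 36481 = 1815; nΣY² − (ΣY)² = 59136 − 58564 = 572
r = -526 / √(1815 × 572) = -526 / 1018.9112 ≈ -0.5162

-0.5162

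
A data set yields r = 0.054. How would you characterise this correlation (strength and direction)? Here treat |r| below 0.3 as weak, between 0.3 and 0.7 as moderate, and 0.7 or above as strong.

r = 0.054 > 0 so the relationship is positive.
|r| = 0.054, which falls in the weak range.

weak positive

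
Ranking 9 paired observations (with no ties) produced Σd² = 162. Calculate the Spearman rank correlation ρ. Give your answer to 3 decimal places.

ρ = 1 − 6Σd² / [n(n²−1)] = 1 − 6×162 / (9×80)
  = 1 − 972/720 = 1 − 1.3500 ≈ -0.350

-0.350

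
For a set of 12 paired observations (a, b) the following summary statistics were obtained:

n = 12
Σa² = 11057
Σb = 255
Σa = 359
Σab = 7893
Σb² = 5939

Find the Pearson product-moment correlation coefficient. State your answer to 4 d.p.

0.6508

r = (nΣab − ΣaΣb) / √[(nΣa² − (Σa)²)(nΣb² − (Σb)²)]
Numerator: 12×7893 − 359×255 = 3171
Denominator: √[(132684 − 128881)(71268 − 65025)] = √[3803 × 6243] = 4872.5896
r = 3171 / 4872.5896 ≈ 0.6508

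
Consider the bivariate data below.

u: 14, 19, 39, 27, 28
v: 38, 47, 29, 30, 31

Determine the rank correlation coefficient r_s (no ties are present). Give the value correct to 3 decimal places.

Rank u: 1, 2, 5, 3, 4
Rank v: 4, 5, 1, 2, 3
d = rank(u) − rank(v): -3, -3, 4, 1, 1; Σd² = 36
ρ = 1 − 6Σd² / [n(n²−1)] = 1 − 6×36 / (5×24) = 1 − 216/120 ≈ -0.800

-0.800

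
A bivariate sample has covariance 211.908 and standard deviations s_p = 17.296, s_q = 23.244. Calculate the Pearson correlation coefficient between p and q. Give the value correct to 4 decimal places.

r = Cov(p,q) / (s_p · s_q) = 211.908 / (17.296 × 23.244)
  = 211.908 / 402.0282 ≈ 0.5271

0.5271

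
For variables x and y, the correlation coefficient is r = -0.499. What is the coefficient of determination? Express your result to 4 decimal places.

0.2490

r² = (-0.499)² = 0.2490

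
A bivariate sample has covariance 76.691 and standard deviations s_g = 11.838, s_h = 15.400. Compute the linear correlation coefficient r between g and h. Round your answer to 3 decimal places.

0.421

r = Cov(g,h) / (s_g · s_h) = 76.691 / (11.838 × 15.400)
  = 76.691 / 182.3052 ≈ 0.421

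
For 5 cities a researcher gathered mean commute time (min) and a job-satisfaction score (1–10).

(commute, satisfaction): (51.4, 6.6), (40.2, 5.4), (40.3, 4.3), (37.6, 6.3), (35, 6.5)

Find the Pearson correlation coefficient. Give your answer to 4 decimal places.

0.1559

n = 5, Σx = 204.5, Σy = 29.1, Σx² = 8520.85, Σy² = 173.15, Σxy = 1193.99
nΣxy − ΣxΣy = 5969.95 − 5950.95 = 19
nΣx² − (Σx)² = 42604.25 − 41820.25 = 784; nΣy² − (Σy)² = 865.75 − 846.81 = 18.94
r = 19 / √(784 × 18.94) = 19 / 121.8563 ≈ 0.1559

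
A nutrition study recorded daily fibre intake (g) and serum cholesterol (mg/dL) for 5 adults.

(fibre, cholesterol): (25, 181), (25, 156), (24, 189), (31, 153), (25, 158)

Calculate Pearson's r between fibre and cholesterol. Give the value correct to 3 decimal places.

-0.582

n = 5, Σx = 130, Σy = 837, Σx² = 3412, Σy² = 141191, Σxy = 21654
nΣxy − ΣxΣy = 108270 − 108810 = -540
nΣx² − (Σx)² = 17060 − 16900 = 160; nΣy² − (Σy)² = 705955 − 700569 = 5386
r = -540 / √(160 × 5386) = -540 / 928.3103 ≈ -0.582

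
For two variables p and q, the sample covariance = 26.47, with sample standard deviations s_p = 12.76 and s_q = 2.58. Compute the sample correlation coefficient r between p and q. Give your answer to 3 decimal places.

0.804

r = Cov(p,q) / (s_p · s_q) = 26.47 / (12.76 × 2.58)
  = 26.47 / 32.9208 ≈ 0.804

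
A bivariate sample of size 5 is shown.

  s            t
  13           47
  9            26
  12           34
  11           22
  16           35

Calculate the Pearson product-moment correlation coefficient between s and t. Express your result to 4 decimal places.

n = 5, Σs = 61, Σt = 164, Σs² = 771, Σt² = 5750, Σst = 2055
nΣst − ΣsΣt = 10275 − 10004 = 271
nΣs² − (Σs)² = 3855 − 3721 = 134; nΣt² − (Σt)² = 28750 − 26896 = 1854
r = 271 / √(134 × 1854) = 271 / 498.4335 ≈ 0.5437

0.5437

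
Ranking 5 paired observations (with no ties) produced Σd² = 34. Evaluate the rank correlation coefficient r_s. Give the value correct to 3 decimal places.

-0.700

ρ = 1 − 6Σd² / [n(n²−1)] = 1 − 6×34 / (5×24)
  = 1 − 204/120 = 1 − 1.7000 ≈ -0.700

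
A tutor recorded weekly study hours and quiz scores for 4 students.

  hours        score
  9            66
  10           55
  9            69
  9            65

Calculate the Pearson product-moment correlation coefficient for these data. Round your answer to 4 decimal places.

n = 4, Σx = 37, Σy = 255, Σx² = 343, Σy² = 16367, Σxy = 2350
nΣxy − ΣxΣy = 9400 − 9435 = -35
nΣx² − (Σx)² = 1372 − 1369 = 3; nΣy² − (Σy)² = 65468 − 65025 = 443
r = -35 / √(3 × 443) = -35 / 36.4555 ≈ -0.9601

-0.9601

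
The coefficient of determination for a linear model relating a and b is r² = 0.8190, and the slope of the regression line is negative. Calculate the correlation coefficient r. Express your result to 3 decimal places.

-0.905

|r| = √0.8190 = 0.905
The association is negative, so r = −0.905.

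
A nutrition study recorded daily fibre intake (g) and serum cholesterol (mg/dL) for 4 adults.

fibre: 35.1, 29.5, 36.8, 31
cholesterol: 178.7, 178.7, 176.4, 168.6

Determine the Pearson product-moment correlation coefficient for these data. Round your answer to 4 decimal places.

0.2585

n = 4, Σx = 132.4, Σy = 702.4, Σx² = 4417.5, Σy² = 123410.3, Σxy = 23262.14
nΣxy − ΣxΣy = 93048.56 − 92997.76 = 50.8
nΣx² − (Σx)² = 17670 − 17529.76 = 140.24; nΣy² − (Σy)² = 493641.2 − 493365.76 = 275.44
r = 50.8 / √(140.24 × 275.44) = 50.8 / 196.5393 ≈ 0.2585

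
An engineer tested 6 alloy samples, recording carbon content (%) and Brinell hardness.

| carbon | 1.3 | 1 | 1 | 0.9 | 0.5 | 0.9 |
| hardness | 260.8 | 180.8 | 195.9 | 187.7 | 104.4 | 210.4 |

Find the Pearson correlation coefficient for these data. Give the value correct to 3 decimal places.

0.950

n = 6, Σx = 5.6, Σy = 1140, Σx² = 5.56, Σy² = 229480.9, Σxy = 1126.23
nΣxy − ΣxΣy = 6757.38 − 6384 = 373.38
nΣx² − (Σx)² = 33.36 − 31.36 = 2; nΣy² − (Σy)² = 1376885.4 − 1299600 = 77285.4
r = 373.38 / √(2 × 77285.4) = 373.38 / 393.1549 ≈ 0.950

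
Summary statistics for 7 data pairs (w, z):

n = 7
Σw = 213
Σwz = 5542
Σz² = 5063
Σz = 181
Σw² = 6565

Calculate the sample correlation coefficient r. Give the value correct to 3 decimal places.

r = (nΣwz − ΣwΣz) / √[(nΣw² − (Σw)²)(nΣz² − (Σz)²)]
Numerator: 7×5542 − 213×181 = 241
Denominator: √[(45955 − 45369)(35441 − 32761)] = √[586 × 2680] = 1253.1879
r = 241 / 1253.1879 ≈ 0.192

0.192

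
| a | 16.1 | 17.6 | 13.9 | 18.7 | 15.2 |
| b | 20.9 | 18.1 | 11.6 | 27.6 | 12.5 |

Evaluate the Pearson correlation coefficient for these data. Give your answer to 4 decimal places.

n = 5, Σa = 81.5, Σb = 90.7, Σa² = 1342.91, Σb² = 1816.99, Σab = 1522.41
nΣab − ΣaΣb = 7612.05 − 7392.05 = 220
nΣa² − (Σa)² = 6714.55 − 6642.25 = 72.3; nΣb² − (Σb)² = 9084.95 − 8226.49 = 858.46
r = 220 / √(72.3 × 858.46) = 220 / 249.1318 ≈ 0.8831

0.8831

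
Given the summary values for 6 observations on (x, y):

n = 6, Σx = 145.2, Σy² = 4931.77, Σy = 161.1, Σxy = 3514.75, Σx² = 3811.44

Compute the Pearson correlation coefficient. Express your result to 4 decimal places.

r = (nΣxy − ΣxΣy) / √[(nΣx² − (Σx)²)(nΣy² − (Σy)²)]
Numerator: 6×3514.75 − 145.2×161.1 = -2303.22
Denominator: √[(22868.64 − 21083.04)(29590.62 − 25953.21)] = √[1785.6 × 3637.41] = 2548.5210
r = -2303.22 / 2548.5210 ≈ -0.9037

-0.9037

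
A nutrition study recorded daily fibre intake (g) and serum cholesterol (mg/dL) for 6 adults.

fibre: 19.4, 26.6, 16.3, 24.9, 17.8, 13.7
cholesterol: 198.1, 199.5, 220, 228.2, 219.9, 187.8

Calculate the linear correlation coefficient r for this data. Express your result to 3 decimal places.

n = 6, Σx = 118.7, Σy = 1253.5, Σx² = 2474.15, Σy² = 263143.95, Σxy = 24905.1
nΣxy − ΣxΣy = 149430.6 − 148790.45 = 640.15
nΣx² − (Σx)² = 14844.9 − 14089.69 = 755.21; nΣy² − (Σy)² = 1578863.7 − 1571262.25 = 7601.45
r = 640.15 / √(755.21 × 7601.45) = 640.15 / 2395.9739 ≈ 0.267

0.267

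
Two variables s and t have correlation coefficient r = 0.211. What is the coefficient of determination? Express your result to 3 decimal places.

0.045

r² = (0.211)² = 0.045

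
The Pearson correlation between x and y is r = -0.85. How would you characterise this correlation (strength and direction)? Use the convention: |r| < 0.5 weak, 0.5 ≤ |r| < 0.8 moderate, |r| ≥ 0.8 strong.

r = -0.85 < 0 so the relationship is negative.
|r| = 0.85, which falls in the strong range.

strong negative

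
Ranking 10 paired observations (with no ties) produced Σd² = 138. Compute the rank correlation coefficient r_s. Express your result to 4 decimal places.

0.1636

ρ = 1 − 6Σd² / [n(n²−1)] = 1 − 6×138 / (10×99)
  = 1 − 828/990 = 1 − 0.83636 ≈ 0.1636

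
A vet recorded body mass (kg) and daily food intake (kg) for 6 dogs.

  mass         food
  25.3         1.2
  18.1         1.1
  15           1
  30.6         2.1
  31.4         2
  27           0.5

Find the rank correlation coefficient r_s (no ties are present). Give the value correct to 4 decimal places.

Rank mass: 3, 2, 1, 5, 6, 4
Rank food: 4, 3, 2, 6, 5, 1
d = rank(mass) − rank(food): -1, -1, -1, -1, 1, 3; Σd² = 14
ρ = 1 − 6Σd² / [n(n²−1)] = 1 − 6×14 / (6×35) = 1 − 84/210 ≈ 0.6000

0.6000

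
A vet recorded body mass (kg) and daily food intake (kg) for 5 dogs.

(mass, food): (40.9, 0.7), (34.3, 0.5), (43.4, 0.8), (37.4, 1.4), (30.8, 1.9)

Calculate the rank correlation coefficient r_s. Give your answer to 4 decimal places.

Rank mass: 4, 2, 5, 3, 1
Rank food: 2, 1, 3, 4, 5
d = rank(mass) − rank(food): 2, 1, 2, -1, -4; Σd² = 26
ρ = 1 − 6Σd² / [n(n²−1)] = 1 − 6×26 / (5×24) = 1 − 156/120 ≈ -0.3000

-0.3000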